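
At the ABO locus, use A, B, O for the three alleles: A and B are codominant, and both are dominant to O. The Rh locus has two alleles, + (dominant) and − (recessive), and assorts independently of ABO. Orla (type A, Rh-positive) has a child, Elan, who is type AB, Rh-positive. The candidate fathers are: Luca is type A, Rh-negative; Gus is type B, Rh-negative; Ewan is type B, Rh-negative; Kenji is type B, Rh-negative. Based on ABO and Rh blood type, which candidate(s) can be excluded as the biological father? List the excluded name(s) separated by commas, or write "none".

Luca

A candidate is excluded only if no genotype consistent with his phenotype could produce a type AB, Rh-positive child with a type A, Rh-positive mother.
Luca (type A, Rh-): no genotype consistent with that phenotype can produce a type-AB Rh+ child with a type-A mother.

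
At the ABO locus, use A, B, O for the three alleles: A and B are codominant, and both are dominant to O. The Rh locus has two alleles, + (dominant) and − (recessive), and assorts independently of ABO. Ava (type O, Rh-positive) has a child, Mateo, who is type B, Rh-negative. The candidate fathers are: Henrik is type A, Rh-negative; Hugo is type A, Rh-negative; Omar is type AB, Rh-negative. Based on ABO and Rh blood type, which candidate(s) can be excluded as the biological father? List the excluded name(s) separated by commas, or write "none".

Henrik, Hugo

A candidate is excluded only if no genotype consistent with his phenotype could produce a type B, Rh-negative child with a type O, Rh-positive mother.
Henrik (type A, Rh-): no genotype consistent with that phenotype can produce a type-B Rh- child with a type-O mother.
Hugo (type A, Rh-): no genotype consistent with that phenotype can produce a type-B Rh- child with a type-O mother.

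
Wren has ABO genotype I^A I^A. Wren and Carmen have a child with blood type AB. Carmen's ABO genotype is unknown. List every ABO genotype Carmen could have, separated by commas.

For each candidate genotype of Carmen, check whether crossing it with I^A I^A can produce every observed child phenotype.
  I^A I^A → possible child types {A} ✗
  I^A I^B → possible child types {A, AB} ✓
  I^A i → possible child types {A} ✗
  I^B I^B → possible child types {AB} ✓
  I^B i → possible child types {A, AB} ✓
  i i → possible child types {A} ✗

I^A I^B, I^B I^B, I^B i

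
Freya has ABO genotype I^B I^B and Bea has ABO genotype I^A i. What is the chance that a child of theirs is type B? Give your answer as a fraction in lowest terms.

ABO cross I^B I^B × I^A i → offspring phenotypes: 1/2 B, 1/2 AB.
So P(type B) = 1/2.

1/2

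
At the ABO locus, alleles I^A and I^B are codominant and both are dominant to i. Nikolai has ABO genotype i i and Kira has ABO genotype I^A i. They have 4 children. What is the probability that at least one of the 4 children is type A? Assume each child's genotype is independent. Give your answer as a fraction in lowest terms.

15/16

ABO cross i i × I^A i → 1/2 O, 1/2 A.
So P(type A) = 1/2 per child.
P(none) = (1/2)^4 = 1/16; P(at least one) = 1 − 1/16 = 15/16.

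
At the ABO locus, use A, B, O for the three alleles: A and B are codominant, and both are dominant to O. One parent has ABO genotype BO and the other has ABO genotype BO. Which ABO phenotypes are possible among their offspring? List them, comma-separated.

O, B

Gametes from BO × BO give offspring ABO genotypes BB, BO, OO, i.e. phenotypes O, B.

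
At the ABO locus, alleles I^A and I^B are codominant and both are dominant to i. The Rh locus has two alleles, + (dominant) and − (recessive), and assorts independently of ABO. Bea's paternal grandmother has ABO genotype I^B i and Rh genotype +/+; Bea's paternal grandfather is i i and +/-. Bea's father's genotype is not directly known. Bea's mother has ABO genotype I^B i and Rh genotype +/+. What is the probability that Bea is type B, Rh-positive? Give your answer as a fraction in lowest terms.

Bea's father's ABO genotype from I^B i × i i: 1/2 I^B i, 1/2 i i.
Crossing each possibility with the mother I^B i and summing P(type B): 1/2·3/4 + 1/2·1/2 = 5/8.
Similarly for Rh via the father's Rh distribution: P(Rh+) = 1.
Independent loci: 5/8 × 1 = 5/8.

5/8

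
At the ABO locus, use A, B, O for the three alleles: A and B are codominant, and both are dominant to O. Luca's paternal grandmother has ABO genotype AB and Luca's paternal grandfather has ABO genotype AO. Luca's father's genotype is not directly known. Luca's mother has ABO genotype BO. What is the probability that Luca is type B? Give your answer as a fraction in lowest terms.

Luca's father's ABO genotype from AB × AO: 1/4 AA, 1/4 AB, 1/4 AO, 1/4 BO.
Crossing each possibility with the mother BO and summing P(type B): 1/4·0 + 1/4·1/2 + 1/4·1/4 + 1/4·3/4 = 3/8.

3/8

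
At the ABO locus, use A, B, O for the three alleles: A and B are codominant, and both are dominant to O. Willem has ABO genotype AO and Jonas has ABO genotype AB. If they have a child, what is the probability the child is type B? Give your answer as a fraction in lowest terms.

1/4

ABO cross AO × AB → offspring phenotypes: 1/2 A, 1/4 B, 1/4 AB.
So P(type B) = 1/4.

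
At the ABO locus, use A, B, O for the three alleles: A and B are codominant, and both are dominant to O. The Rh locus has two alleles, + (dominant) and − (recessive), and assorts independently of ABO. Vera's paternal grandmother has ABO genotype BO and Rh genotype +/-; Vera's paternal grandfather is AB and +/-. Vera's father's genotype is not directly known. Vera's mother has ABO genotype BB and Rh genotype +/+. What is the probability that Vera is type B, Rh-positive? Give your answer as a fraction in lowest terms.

Vera's father's ABO genotype from BO × AB: 1/4 AB, 1/4 AO, 1/4 BB, 1/4 BO.
Crossing each possibility with the mother BB and summing P(type B): 1/4·1/2 + 1/4·1/2 + 1/4·1 + 1/4·1 = 3/4.
Similarly for Rh via the father's Rh distribution: P(Rh+) = 1.
Independent loci: 3/4 × 1 = 3/4.

3/4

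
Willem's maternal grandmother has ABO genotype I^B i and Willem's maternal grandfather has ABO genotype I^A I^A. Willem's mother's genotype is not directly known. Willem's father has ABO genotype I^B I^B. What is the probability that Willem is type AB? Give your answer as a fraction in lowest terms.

Willem's mother's ABO genotype from I^B i × I^A I^A: 1/2 I^A I^B, 1/2 I^A i.
Crossing each possibility with the father I^B I^B and summing P(type AB): 1/2·1/2 + 1/2·1/2 = 1/2.

1/2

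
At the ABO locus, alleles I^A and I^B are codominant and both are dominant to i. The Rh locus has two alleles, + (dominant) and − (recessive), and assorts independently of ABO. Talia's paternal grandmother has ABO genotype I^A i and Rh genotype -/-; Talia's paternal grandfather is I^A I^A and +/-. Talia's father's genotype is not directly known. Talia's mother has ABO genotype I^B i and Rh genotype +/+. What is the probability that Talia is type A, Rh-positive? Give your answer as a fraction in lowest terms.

Talia's father's ABO genotype from I^A i × I^A I^A: 1/2 I^A I^A, 1/2 I^A i.
Crossing each possibility with the mother I^B i and summing P(type A): 1/2·1/2 + 1/2·1/4 = 3/8.
Similarly for Rh via the father's Rh distribution: P(Rh+) = 1.
Independent loci: 3/8 × 1 = 3/8.

3/8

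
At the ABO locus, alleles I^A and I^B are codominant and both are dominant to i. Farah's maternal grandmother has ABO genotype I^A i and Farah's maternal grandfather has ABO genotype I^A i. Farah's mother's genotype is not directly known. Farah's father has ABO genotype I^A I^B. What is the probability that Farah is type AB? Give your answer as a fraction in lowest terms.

1/4

Farah's mother's ABO genotype from I^A i × I^A i: 1/4 I^A I^A, 1/2 I^A i, 1/4 i i.
Crossing each possibility with the father I^A I^B and summing P(type AB): 1/4·1/2 + 1/2·1/4 + 1/4·0 = 1/4.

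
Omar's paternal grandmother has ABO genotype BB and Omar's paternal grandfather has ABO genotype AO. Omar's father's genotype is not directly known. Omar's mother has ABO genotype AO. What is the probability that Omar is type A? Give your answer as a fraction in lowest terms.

Omar's father's ABO genotype from BB × AO: 1/2 AB, 1/2 BO.
Crossing each possibility with the mother AO and summing P(type A): 1/2·1/2 + 1/2·1/4 = 3/8.

3/8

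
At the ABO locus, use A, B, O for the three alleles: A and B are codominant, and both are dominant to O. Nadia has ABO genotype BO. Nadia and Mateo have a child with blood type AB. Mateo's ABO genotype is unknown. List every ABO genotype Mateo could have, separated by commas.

For each candidate genotype of Mateo, check whether crossing it with BO can produce every observed child phenotype.
  AA → possible child types {A, AB} ✓
  AB → possible child types {A, B, AB} ✓
  AO → possible child types {O, A, B, AB} ✓
  BB → possible child types {B} ✗
  BO → possible child types {O, B} ✗
  OO → possible child types {O, B} ✗

AA, AB, AO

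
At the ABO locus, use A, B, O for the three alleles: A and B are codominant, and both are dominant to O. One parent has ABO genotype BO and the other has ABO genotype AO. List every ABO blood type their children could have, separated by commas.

Gametes from BO × AO give offspring ABO genotypes AB, AO, BO, OO, i.e. phenotypes O, A, B, AB.

O, A, B, AB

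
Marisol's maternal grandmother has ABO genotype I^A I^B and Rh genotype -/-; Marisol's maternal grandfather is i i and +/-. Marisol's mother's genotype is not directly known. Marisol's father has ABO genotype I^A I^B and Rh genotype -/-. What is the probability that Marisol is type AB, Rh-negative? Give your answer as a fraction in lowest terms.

3/16

Marisol's mother's ABO genotype from I^A I^B × i i: 1/2 I^A i, 1/2 I^B i.
Crossing each possibility with the father I^A I^B and summing P(type AB): 1/2·1/4 + 1/2·1/4 = 1/4.
Similarly for Rh via the mother's Rh distribution: P(Rh-) = 3/4.
Independent loci: 1/4 × 3/4 = 3/16.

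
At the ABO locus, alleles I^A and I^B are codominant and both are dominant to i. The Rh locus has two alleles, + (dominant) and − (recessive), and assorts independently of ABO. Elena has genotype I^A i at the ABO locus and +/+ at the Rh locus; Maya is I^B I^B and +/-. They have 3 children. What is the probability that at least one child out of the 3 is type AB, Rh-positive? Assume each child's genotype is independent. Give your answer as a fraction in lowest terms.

ABO cross I^A i × I^B I^B → 1/2 B, 1/2 AB.
Rh cross +/+ × +/- → 1 Rh+; so P(type AB, Rh-positive) = 1/2 × 1 = 1/2 per child.
P(none) = (1/2)^3 = 1/8; P(at least one) = 1 − 1/8 = 7/8.

7/8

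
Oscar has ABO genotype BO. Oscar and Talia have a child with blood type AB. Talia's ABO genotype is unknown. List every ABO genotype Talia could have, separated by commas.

For each candidate genotype of Talia, check whether crossing it with BO can produce every observed child phenotype.
  AA → possible child types {A, AB} ✓
  AB → possible child types {A, B, AB} ✓
  AO → possible child types {O, A, B, AB} ✓
  BB → possible child types {B} ✗
  BO → possible child types {O, B} ✗
  OO → possible child types {O, B} ✗

AA, AB, AO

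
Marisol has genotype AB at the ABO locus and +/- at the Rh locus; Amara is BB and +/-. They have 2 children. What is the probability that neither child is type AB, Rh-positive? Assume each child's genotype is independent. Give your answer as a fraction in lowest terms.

25/64

ABO cross AB × BB → 1/2 B, 1/2 AB.
Rh cross +/- × +/- → 3/4 Rh+, 1/4 Rh-; so P(type AB, Rh-positive) = 1/2 × 3/4 = 3/8 per child.
P(not type AB, Rh-positive) = 5/8 for one child; (5/8)^2 = 25/64.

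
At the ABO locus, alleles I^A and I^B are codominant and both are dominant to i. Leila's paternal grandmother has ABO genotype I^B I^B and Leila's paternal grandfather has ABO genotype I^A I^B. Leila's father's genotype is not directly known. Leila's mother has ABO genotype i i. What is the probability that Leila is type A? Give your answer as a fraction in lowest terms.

1/4

Leila's father's ABO genotype from I^B I^B × I^A I^B: 1/2 I^A I^B, 1/2 I^B I^B.
Crossing each possibility with the mother i i and summing P(type A): 1/2·1/2 + 1/2·0 = 1/4.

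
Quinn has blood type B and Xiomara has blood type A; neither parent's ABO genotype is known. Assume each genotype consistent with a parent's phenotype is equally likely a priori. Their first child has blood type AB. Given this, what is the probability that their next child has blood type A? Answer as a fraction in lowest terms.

Possible genotypes: Quinn ∈ {BB, BO}; Xiomara ∈ {AA, AO}.
Weight each parental genotype pair by prior × P(type-AB child):
  BB × AA: posterior weight 4/9; P(next child type A) = 0.
  BB × AO: posterior weight 2/9; P(next child type A) = 0.
  BO × AA: posterior weight 2/9; P(next child type A) = 1/2.
  BO × AO: posterior weight 1/9; P(next child type A) = 1/4.
Weighted sum = 5/36.

5/36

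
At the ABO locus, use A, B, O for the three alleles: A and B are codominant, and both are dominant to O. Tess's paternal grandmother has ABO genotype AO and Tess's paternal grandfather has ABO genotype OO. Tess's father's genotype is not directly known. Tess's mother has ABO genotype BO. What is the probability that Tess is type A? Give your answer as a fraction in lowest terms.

Tess's father's ABO genotype from AO × OO: 1/2 AO, 1/2 OO.
Crossing each possibility with the mother BO and summing P(type A): 1/2·1/4 + 1/2·0 = 1/8.

1/8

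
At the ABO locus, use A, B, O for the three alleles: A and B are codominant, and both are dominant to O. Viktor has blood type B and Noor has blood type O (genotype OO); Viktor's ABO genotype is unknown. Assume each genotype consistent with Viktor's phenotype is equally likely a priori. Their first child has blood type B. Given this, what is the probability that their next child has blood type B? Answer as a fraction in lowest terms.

Possible genotypes: Viktor ∈ {BB, BO}; Noor ∈ {OO}.
Weight each parental genotype pair by prior × P(type-B child):
  BB × OO: posterior weight 2/3; P(next child type B) = 1.
  BO × OO: posterior weight 1/3; P(next child type B) = 1/2.
Weighted sum = 5/6.

5/6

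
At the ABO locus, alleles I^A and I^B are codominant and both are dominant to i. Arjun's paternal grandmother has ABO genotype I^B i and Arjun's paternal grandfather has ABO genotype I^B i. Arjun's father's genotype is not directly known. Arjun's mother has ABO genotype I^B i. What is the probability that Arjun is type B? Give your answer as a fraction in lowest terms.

Arjun's father's ABO genotype from I^B i × I^B i: 1/4 I^B I^B, 1/2 I^B i, 1/4 i i.
Crossing each possibility with the mother I^B i and summing P(type B): 1/4·1 + 1/2·3/4 + 1/4·1/2 = 3/4.

3/4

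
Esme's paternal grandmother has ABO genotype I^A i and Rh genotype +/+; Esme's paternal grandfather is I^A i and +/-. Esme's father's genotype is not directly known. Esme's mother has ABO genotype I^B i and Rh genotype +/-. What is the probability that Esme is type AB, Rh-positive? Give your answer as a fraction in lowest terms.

7/32

Esme's father's ABO genotype from I^A i × I^A i: 1/4 I^A I^A, 1/2 I^A i, 1/4 i i.
Crossing each possibility with the mother I^B i and summing P(type AB): 1/4·1/2 + 1/2·1/4 + 1/4·0 = 1/4.
Similarly for Rh via the father's Rh distribution: P(Rh+) = 7/8.
Independent loci: 1/4 × 7/8 = 7/32.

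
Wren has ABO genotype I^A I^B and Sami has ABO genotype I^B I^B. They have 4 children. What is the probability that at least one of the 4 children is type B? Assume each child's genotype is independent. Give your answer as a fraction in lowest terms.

ABO cross I^A I^B × I^B I^B → 1/2 B, 1/2 AB.
So P(type B) = 1/2 per child.
P(none) = (1/2)^4 = 1/16; P(at least one) = 1 − 1/16 = 15/16.

15/16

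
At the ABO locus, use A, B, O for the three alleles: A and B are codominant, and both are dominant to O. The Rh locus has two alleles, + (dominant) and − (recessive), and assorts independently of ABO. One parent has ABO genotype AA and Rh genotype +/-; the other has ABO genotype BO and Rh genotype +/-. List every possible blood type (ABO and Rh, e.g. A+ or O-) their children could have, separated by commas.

A+, A-, AB+, AB-

Gametes from AA × BO give offspring ABO genotypes AB, AO, i.e. phenotypes A, AB.
Rh cross +/- × +/- → phenotypes Rh+, Rh-.
Combining independently: A+, A-, AB+, AB-.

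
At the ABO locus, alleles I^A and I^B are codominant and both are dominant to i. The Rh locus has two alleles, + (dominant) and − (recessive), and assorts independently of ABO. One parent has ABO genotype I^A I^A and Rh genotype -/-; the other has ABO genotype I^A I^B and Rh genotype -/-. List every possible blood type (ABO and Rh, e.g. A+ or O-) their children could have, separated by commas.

Gametes from I^A I^A × I^A I^B give offspring ABO genotypes I^A I^A, I^A I^B, i.e. phenotypes A, AB.
Rh cross -/- × -/- → phenotypes Rh-.
Combining independently: A-, AB-.

A-, AB-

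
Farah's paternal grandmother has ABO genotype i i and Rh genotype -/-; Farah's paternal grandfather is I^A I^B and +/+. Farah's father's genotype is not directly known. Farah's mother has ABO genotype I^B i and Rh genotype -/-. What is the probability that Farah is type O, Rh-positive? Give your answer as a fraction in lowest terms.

1/8

Farah's father's ABO genotype from i i × I^A I^B: 1/2 I^A i, 1/2 I^B i.
Crossing each possibility with the mother I^B i and summing P(type O): 1/2·1/4 + 1/2·1/4 = 1/4.
Similarly for Rh via the father's Rh distribution: P(Rh+) = 1/2.
Independent loci: 1/4 × 1/2 = 1/8.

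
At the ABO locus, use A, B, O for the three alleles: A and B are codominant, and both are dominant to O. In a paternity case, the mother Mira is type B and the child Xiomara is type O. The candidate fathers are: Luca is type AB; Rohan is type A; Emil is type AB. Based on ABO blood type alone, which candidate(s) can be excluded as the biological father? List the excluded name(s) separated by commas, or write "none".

A candidate is excluded only if no genotype consistent with his phenotype could produce a type O child with a type B mother.
Luca (type AB): no genotype consistent with that phenotype can produce a type-O child with a type-B mother.
Emil (type AB): no genotype consistent with that phenotype can produce a type-O child with a type-B mother.

Luca, Emil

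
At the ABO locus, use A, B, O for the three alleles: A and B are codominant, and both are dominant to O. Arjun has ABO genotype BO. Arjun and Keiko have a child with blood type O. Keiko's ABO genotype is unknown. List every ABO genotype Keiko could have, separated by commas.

AO, BO, OO

For each candidate genotype of Keiko, check whether crossing it with BO can produce every observed child phenotype.
  AA → possible child types {A, AB} ✗
  AB → possible child types {A, B, AB} ✗
  AO → possible child types {O, A, B, AB} ✓
  BB → possible child types {B} ✗
  BO → possible child types {O, B} ✓
  OO → possible child types {O, B} ✓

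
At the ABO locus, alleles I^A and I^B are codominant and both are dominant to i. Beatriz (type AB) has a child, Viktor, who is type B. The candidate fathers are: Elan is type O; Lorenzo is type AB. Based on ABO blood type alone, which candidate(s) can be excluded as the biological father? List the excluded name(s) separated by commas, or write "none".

none

A candidate is excluded only if no genotype consistent with his phenotype could produce a type B child with a type AB mother.
Every candidate has at least one consistent genotype combination, so none can be excluded.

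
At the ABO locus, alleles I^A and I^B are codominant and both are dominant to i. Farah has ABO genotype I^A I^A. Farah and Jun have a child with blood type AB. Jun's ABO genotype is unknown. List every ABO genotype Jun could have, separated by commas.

For each candidate genotype of Jun, check whether crossing it with I^A I^A can produce every observed child phenotype.
  I^A I^A → possible child types {A} ✗
  I^A I^B → possible child types {A, AB} ✓
  I^A i → possible child types {A} ✗
  I^B I^B → possible child types {AB} ✓
  I^B i → possible child types {A, AB} ✓
  i i → possible child types {A} ✗

I^A I^B, I^B I^B, I^B i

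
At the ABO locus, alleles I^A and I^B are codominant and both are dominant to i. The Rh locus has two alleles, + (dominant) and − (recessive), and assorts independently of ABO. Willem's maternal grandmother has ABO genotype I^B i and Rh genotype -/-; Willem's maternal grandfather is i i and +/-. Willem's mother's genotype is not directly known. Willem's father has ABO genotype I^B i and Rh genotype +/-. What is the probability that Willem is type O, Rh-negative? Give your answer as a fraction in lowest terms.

Willem's mother's ABO genotype from I^B i × i i: 1/2 I^B i, 1/2 i i.
Crossing each possibility with the father I^B i and summing P(type O): 1/2·1/4 + 1/2·1/2 = 3/8.
Similarly for Rh via the mother's Rh distribution: P(Rh-) = 3/8.
Independent loci: 3/8 × 3/8 = 9/64.

9/64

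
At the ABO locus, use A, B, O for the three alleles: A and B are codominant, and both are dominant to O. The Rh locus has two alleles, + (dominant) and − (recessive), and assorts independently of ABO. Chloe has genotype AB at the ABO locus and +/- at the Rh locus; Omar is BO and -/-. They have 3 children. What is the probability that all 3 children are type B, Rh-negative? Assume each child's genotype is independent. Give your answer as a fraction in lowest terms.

ABO cross AB × BO → 1/4 A, 1/2 B, 1/4 AB.
Rh cross +/- × -/- → 1/2 Rh+, 1/2 Rh-; so P(type B, Rh-negative) = 1/2 × 1/2 = 1/4 per child.
All 3 independent: (1/4)^3 = 1/64.

1/64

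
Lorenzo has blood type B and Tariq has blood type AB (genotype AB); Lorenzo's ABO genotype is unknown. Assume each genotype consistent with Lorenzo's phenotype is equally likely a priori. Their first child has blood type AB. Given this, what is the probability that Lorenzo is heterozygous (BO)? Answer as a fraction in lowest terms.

Possible genotypes: Lorenzo ∈ {BB, BO}; Tariq ∈ {AB}.
Weight each parental genotype pair by prior × P(type-AB child):
  BB × AB: posterior weight 2/3.
  BO × AB: posterior weight 1/3.
Sum the posterior weight over pairs where Lorenzo is BO: 1/3.

1/3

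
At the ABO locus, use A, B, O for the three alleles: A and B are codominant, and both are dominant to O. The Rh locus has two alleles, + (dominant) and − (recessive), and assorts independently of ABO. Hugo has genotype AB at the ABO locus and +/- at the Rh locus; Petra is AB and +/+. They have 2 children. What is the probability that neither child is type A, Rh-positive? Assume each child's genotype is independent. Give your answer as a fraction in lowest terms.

ABO cross AB × AB → 1/4 A, 1/4 B, 1/2 AB.
Rh cross +/- × +/+ → 1 Rh+; so P(type A, Rh-positive) = 1/4 × 1 = 1/4 per child.
P(not type A, Rh-positive) = 3/4 for one child; (3/4)^2 = 9/16.

9/16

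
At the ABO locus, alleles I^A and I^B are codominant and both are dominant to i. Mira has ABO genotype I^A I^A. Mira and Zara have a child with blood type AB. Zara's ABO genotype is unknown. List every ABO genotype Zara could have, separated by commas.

I^A I^B, I^B I^B, I^B i

For each candidate genotype of Zara, check whether crossing it with I^A I^A can produce every observed child phenotype.
  I^A I^A → possible child types {A} ✗
  I^A I^B → possible child types {A, AB} ✓
  I^A i → possible child types {A} ✗
  I^B I^B → possible child types {AB} ✓
  I^B i → possible child types {A, AB} ✓
  i i → possible child types {A} ✗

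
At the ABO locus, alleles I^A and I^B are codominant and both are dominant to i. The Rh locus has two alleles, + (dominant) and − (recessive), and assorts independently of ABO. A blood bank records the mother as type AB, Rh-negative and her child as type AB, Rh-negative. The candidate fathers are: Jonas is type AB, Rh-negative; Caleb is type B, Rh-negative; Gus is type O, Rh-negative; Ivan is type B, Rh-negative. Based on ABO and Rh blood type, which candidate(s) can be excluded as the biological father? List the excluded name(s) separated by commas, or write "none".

A candidate is excluded only if no genotype consistent with his phenotype could produce a type AB, Rh-negative child with a type AB, Rh-negative mother.
Gus (type O, Rh-): no genotype consistent with that phenotype can produce a type-AB Rh- child with a type-AB mother.

Gus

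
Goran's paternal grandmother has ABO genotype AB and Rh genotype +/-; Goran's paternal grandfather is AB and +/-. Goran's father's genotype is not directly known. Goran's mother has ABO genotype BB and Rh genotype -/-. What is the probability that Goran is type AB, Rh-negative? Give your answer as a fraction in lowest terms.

1/4

Goran's father's ABO genotype from AB × AB: 1/4 AA, 1/2 AB, 1/4 BB.
Crossing each possibility with the mother BB and summing P(type AB): 1/4·1 + 1/2·1/2 + 1/4·0 = 1/2.
Similarly for Rh via the father's Rh distribution: P(Rh-) = 1/2.
Independent loci: 1/2 × 1/2 = 1/4.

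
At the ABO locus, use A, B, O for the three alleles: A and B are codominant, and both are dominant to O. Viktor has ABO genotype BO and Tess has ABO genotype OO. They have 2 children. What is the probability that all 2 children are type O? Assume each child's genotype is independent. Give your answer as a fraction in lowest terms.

1/4

ABO cross BO × OO → 1/2 O, 1/2 B.
So P(type O) = 1/2 per child.
All 2 independent: (1/2)^2 = 1/4.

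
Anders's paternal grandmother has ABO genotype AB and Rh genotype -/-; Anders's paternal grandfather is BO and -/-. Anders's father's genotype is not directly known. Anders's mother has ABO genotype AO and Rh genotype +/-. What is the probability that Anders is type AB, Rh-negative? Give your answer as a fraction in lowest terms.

Anders's father's ABO genotype from AB × BO: 1/4 AB, 1/4 AO, 1/4 BB, 1/4 BO.
Crossing each possibility with the mother AO and summing P(type AB): 1/4·1/4 + 1/4·0 + 1/4·1/2 + 1/4·1/4 = 1/4.
Similarly for Rh via the father's Rh distribution: P(Rh-) = 1/2.
Independent loci: 1/4 × 1/2 = 1/8.

1/8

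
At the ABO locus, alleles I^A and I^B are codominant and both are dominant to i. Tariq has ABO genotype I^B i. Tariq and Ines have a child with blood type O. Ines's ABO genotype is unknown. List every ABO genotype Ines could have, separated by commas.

For each candidate genotype of Ines, check whether crossing it with I^B i can produce every observed child phenotype.
  I^A I^A → possible child types {A, AB} ✗
  I^A I^B → possible child types {A, B, AB} ✗
  I^A i → possible child types {O, A, B, AB} ✓
  I^B I^B → possible child types {B} ✗
  I^B i → possible child types {O, B} ✓
  i i → possible child types {O, B} ✓

I^A i, I^B i, i i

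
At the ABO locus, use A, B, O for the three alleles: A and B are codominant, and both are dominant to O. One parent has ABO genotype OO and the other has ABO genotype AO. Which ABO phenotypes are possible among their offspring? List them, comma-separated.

Gametes from OO × AO give offspring ABO genotypes AO, OO, i.e. phenotypes O, A.

O, A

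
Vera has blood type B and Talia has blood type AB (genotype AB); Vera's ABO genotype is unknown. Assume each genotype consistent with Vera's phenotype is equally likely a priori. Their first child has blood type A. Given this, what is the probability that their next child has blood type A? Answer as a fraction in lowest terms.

Possible genotypes: Vera ∈ {BB, BO}; Talia ∈ {AB}.
Weight each parental genotype pair by prior × P(type-A child):
  BO × AB: posterior weight 1; P(next child type A) = 1/4.
Weighted sum = 1/4.

1/4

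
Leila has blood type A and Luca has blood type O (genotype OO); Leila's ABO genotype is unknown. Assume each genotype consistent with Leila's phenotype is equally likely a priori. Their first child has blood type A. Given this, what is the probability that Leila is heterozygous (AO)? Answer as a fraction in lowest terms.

1/3

Possible genotypes: Leila ∈ {AA, AO}; Luca ∈ {OO}.
Weight each parental genotype pair by prior × P(type-A child):
  AA × OO: posterior weight 2/3.
  AO × OO: posterior weight 1/3.
Sum the posterior weight over pairs where Leila is AO: 1/3.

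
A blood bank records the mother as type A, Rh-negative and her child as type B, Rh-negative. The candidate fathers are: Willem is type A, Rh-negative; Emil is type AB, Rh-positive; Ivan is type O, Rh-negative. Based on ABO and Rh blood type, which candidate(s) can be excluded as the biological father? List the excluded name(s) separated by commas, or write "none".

A candidate is excluded only if no genotype consistent with his phenotype could produce a type B, Rh-negative child with a type A, Rh-negative mother.
Willem (type A, Rh-): no genotype consistent with that phenotype can produce a type-B Rh- child with a type-A mother.
Ivan (type O, Rh-): no genotype consistent with that phenotype can produce a type-B Rh- child with a type-A mother.

Willem, Ivan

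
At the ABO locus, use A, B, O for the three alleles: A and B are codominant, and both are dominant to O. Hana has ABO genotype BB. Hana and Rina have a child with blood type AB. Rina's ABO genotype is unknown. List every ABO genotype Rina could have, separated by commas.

For each candidate genotype of Rina, check whether crossing it with BB can produce every observed child phenotype.
  AA → possible child types {AB} ✓
  AB → possible child types {B, AB} ✓
  AO → possible child types {B, AB} ✓
  BB → possible child types {B} ✗
  BO → possible child types {B} ✗
  OO → possible child types {B} ✗

AA, AB, AO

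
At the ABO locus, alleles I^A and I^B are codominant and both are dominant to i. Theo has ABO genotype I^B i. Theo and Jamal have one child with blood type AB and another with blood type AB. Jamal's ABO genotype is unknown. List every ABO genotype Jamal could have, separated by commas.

I^A I^A, I^A I^B, I^A i

For each candidate genotype of Jamal, check whether crossing it with I^B i can produce every observed child phenotype.
  I^A I^A → possible child types {A, AB} ✓
  I^A I^B → possible child types {A, B, AB} ✓
  I^A i → possible child types {O, A, B, AB} ✓
  I^B I^B → possible child types {B} ✗
  I^B i → possible child types {O, B} ✗
  i i → possible child types {O, B} ✗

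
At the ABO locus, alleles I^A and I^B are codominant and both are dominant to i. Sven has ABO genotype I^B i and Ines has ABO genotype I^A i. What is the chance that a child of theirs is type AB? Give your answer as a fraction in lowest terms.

ABO cross I^B i × I^A i → offspring phenotypes: 1/4 O, 1/4 A, 1/4 B, 1/4 AB.
So P(type AB) = 1/4.

1/4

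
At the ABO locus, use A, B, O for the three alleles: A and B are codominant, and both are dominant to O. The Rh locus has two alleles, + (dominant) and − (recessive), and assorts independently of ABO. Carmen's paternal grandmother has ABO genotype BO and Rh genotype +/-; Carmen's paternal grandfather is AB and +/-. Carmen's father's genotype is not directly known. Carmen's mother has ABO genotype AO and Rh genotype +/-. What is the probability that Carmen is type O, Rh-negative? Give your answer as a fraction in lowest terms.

1/32

Carmen's father's ABO genotype from BO × AB: 1/4 AB, 1/4 AO, 1/4 BB, 1/4 BO.
Crossing each possibility with the mother AO and summing P(type O): 1/4·0 + 1/4·1/4 + 1/4·0 + 1/4·1/4 = 1/8.
Similarly for Rh via the father's Rh distribution: P(Rh-) = 1/4.
Independent loci: 1/8 × 1/4 = 1/32.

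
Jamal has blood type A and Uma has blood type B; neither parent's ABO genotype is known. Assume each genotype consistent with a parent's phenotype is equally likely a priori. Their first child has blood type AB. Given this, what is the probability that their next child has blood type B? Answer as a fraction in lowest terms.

5/36

Possible genotypes: Jamal ∈ {I^A I^A, I^A i}; Uma ∈ {I^B I^B, I^B i}.
Weight each parental genotype pair by prior × P(type-AB child):
  I^A I^A × I^B I^B: posterior weight 4/9; P(next child type B) = 0.
  I^A I^A × I^B i: posterior weight 2/9; P(next child type B) = 0.
  I^A i × I^B I^B: posterior weight 2/9; P(next child type B) = 1/2.
  I^A i × I^B i: posterior weight 1/9; P(next child type B) = 1/4.
Weighted sum = 5/36.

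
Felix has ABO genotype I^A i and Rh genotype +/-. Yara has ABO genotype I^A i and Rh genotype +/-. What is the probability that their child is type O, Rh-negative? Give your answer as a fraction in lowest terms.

ABO cross I^A i × I^A i → offspring phenotypes: 1/4 O, 3/4 A.
Rh cross +/- × +/- → 3/4 Rh+, 1/4 Rh-.
Independent loci: P(type O, Rh-negative) = 1/4 × 1/4 = 1/16.

1/16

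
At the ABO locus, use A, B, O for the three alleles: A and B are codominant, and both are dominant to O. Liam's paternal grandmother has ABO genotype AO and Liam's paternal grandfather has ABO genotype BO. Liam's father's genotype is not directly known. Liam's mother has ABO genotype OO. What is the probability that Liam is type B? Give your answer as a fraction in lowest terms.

1/4

Liam's father's ABO genotype from AO × BO: 1/4 AB, 1/4 AO, 1/4 BO, 1/4 OO.
Crossing each possibility with the mother OO and summing P(type B): 1/4·1/2 + 1/4·0 + 1/4·1/2 + 1/4·0 = 1/4.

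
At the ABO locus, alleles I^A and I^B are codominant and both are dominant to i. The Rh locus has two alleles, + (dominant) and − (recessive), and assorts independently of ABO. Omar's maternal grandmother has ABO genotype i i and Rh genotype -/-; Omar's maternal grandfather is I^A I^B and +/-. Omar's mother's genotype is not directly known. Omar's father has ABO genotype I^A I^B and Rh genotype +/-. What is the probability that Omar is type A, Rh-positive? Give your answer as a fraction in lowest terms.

Omar's mother's ABO genotype from i i × I^A I^B: 1/2 I^A i, 1/2 I^B i.
Crossing each possibility with the father I^A I^B and summing P(type A): 1/2·1/2 + 1/2·1/4 = 3/8.
Similarly for Rh via the mother's Rh distribution: P(Rh+) = 5/8.
Independent loci: 3/8 × 5/8 = 15/64.

15/64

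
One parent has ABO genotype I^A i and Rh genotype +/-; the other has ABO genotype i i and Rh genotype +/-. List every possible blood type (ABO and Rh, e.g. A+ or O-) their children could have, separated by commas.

Gametes from I^A i × i i give offspring ABO genotypes I^A i, i i, i.e. phenotypes O, A.
Rh cross +/- × +/- → phenotypes Rh+, Rh-.
Combining independently: O+, O-, A+, A-.

O+, O-, A+, A-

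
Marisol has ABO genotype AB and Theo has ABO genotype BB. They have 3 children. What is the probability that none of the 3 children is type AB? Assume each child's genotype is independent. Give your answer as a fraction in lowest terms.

1/8

ABO cross AB × BB → 1/2 B, 1/2 AB.
So P(type AB) = 1/2 per child.
P(not type AB) = 1/2 for one child; (1/2)^3 = 1/8.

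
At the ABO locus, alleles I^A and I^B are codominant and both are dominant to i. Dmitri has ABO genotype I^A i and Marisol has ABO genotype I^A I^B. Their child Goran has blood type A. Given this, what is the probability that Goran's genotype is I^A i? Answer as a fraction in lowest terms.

Cross I^A i × I^A I^B → 1/4 I^A I^A, 1/4 I^A I^B, 1/4 I^A i, 1/4 I^B i.
Type-A genotypes among offspring: I^A I^A (1/4), I^A i (1/4); total 1/2.
P(I^A i | type A) = (1/4) / (1/2) = 1/2.

1/2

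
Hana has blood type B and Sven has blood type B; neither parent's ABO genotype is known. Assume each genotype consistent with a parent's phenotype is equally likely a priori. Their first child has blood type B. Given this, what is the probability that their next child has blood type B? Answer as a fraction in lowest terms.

19/20

Possible genotypes: Hana ∈ {BB, BO}; Sven ∈ {BB, BO}.
Weight each parental genotype pair by prior × P(type-B child):
  BB × BB: posterior weight 4/15; P(next child type B) = 1.
  BB × BO: posterior weight 4/15; P(next child type B) = 1.
  BO × BB: posterior weight 4/15; P(next child type B) = 1.
  BO × BO: posterior weight 1/5; P(next child type B) = 3/4.
Weighted sum = 19/20.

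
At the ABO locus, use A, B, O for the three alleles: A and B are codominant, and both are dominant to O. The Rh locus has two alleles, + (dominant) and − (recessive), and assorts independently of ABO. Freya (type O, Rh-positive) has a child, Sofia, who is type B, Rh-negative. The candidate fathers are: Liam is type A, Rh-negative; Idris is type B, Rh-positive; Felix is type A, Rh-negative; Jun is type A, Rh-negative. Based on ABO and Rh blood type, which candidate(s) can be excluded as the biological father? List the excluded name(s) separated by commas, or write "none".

A candidate is excluded only if no genotype consistent with his phenotype could produce a type B, Rh-negative child with a type O, Rh-positive mother.
Liam (type A, Rh-): no genotype consistent with that phenotype can produce a type-B Rh- child with a type-O mother.
Felix (type A, Rh-): no genotype consistent with that phenotype can produce a type-B Rh- child with a type-O mother.
Jun (type A, Rh-): no genotype consistent with that phenotype can produce a type-B Rh- child with a type-O mother.

Liam, Felix, Jun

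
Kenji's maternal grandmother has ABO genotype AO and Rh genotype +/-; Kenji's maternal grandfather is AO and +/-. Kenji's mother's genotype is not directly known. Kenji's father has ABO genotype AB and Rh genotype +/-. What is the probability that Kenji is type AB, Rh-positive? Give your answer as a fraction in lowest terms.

3/16

Kenji's mother's ABO genotype from AO × AO: 1/4 AA, 1/2 AO, 1/4 OO.
Crossing each possibility with the father AB and summing P(type AB): 1/4·1/2 + 1/2·1/4 + 1/4·0 = 1/4.
Similarly for Rh via the mother's Rh distribution: P(Rh+) = 3/4.
Independent loci: 1/4 × 3/4 = 3/16.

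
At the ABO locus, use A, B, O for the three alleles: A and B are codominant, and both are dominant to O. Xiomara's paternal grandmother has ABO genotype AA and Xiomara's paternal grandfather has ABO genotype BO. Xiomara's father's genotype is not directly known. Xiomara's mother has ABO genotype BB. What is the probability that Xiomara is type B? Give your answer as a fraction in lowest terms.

Xiomara's father's ABO genotype from AA × BO: 1/2 AB, 1/2 AO.
Crossing each possibility with the mother BB and summing P(type B): 1/2·1/2 + 1/2·1/2 = 1/2.

1/2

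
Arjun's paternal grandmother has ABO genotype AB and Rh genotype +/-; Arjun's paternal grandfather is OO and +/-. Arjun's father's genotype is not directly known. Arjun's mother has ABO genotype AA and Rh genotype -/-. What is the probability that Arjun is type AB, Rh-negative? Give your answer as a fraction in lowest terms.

1/8

Arjun's father's ABO genotype from AB × OO: 1/2 AO, 1/2 BO.
Crossing each possibility with the mother AA and summing P(type AB): 1/2·0 + 1/2·1/2 = 1/4.
Similarly for Rh via the father's Rh distribution: P(Rh-) = 1/2.
Independent loci: 1/4 × 1/2 = 1/8.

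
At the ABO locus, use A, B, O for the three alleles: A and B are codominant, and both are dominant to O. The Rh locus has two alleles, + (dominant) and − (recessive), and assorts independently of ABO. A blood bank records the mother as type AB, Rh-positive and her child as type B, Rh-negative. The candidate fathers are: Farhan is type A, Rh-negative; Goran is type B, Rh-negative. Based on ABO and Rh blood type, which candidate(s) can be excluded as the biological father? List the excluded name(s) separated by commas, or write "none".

A candidate is excluded only if no genotype consistent with his phenotype could produce a type B, Rh-negative child with a type AB, Rh-positive mother.
Every candidate has at least one consistent genotype combination, so none can be excluded.

none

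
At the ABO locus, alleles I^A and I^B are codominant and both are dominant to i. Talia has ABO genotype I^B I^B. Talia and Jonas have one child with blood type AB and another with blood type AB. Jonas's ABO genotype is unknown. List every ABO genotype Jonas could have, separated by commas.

For each candidate genotype of Jonas, check whether crossing it with I^B I^B can produce every observed child phenotype.
  I^A I^A → possible child types {AB} ✓
  I^A I^B → possible child types {B, AB} ✓
  I^A i → possible child types {B, AB} ✓
  I^B I^B → possible child types {B} ✗
  I^B i → possible child types {B} ✗
  i i → possible child types {B} ✗

I^A I^A, I^A I^B, I^A i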